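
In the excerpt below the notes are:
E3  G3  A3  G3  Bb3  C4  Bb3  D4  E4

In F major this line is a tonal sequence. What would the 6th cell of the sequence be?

A4 C5 D5

Taking 3-note groups, the heads are E3, G3, Bb3: the pattern moves up a 3rd.
Continuing the starts: D4 → F4 → A4.
Statement 6 starts on A4 and keeps the same diatonic contour: A4 C5 D5.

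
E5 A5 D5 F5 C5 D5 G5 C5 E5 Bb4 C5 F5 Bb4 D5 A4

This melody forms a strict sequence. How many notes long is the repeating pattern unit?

15 notes total. Splitting into 3 groups of 5:
E5 A5 D5 F5 C5 | D5 G5 C5 E5 Bb4 | C5 F5 Bb4 D5 A4
That's a consistent down a 2nd shift per cell, and no other grouping gives one.

5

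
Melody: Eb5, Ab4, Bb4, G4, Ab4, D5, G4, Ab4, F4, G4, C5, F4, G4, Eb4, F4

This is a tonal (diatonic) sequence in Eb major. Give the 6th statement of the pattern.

Taking 5-note groups, the heads are Eb5, D5, C5: the pattern moves down a 2nd.
Continuing the starts: Bb4 → Ab4 → G4.
From G4 the diatonic shape gives G4 C4 D4 Bb3 C4.

G4 C4 D4 Bb3 C4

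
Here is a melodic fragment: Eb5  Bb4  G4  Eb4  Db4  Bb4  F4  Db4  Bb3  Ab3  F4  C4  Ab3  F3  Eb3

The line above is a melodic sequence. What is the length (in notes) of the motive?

15 notes total. Splitting into 3 groups of 5:
Eb5 Bb4 G4 Eb4 Db4 | Bb4 F4 Db4 Bb3 Ab3 | F4 C4 Ab3 F3 Eb3
Each cell is the previous one down a 4th — so the unit is 5 notes.

5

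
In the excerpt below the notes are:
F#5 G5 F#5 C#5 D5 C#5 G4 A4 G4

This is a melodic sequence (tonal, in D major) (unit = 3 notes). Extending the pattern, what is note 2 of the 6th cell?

F#3

Grouping in 3s, the 2nd note of each cell is G5, D5, A4.
Each moves down a 4th. Continuing: E4 → B3 → F#3.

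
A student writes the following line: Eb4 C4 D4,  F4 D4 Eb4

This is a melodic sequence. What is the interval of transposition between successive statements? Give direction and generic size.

The 3-note cells begin on Eb4, F4 — each up a 2nd from the last.
Eb4 to F4 is up a 2nd.

up a 2nd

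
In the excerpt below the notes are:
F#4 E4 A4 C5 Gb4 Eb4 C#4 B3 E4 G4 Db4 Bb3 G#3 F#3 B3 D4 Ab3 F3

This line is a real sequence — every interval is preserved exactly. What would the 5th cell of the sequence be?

With a 6-note motive the entries are F#4, C#4, G#3, each down a 4th from the previous.
Continuing the starts: D#3 → A#2.
Statement 5 starts on A#2 and keeps the same exact contour: A#2 G#2 C#3 E3 Bb2 G2.

A#2 G#2 C#3 E3 Bb2 G2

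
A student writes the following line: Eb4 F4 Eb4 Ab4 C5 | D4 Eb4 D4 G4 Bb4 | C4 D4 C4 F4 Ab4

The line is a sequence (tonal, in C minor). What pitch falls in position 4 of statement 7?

Bb3

Grouping in 5s, the 4th note of each cell is Ab4, G4, F4.
Each moves down a 2nd. Continuing: Eb4 → D4 → C4 → Bb3.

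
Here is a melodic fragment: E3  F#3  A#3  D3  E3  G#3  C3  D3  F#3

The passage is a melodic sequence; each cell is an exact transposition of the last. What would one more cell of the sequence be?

Bb2 C3 E3

Taking 3-note groups, the heads are E3, D3, C3: the pattern moves down a 2nd.
From Bb2 the exact shape gives Bb2 C3 E3.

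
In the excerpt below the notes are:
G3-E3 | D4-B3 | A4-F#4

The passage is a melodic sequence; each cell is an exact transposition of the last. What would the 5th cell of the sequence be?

B5 G#5

The 2-note cells begin on G3, D4, A4 — each up a 5th from the last.
Extending up a 5th: E5 → B5.
From B5 the exact shape gives B5 G#5.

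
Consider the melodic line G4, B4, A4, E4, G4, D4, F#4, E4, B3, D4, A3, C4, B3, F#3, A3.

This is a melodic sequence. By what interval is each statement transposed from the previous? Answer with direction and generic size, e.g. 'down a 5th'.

down a 4th

Unit = 5 notes; the statements start on G4, D4, A3, moving down a 4th each time.
G4 to D4 is down a 4th.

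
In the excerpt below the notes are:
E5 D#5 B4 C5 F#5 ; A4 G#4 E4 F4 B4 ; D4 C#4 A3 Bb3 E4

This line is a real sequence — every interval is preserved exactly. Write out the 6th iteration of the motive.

With a 5-note motive the entries are E5, A4, D4, each down a 5th from the previous.
Continuing the starts: G3 → C3 → F2.
Statement 6 starts on F2 and keeps the same exact contour: F2 E2 C2 Db2 G2.

F2 E2 C2 Db2 G2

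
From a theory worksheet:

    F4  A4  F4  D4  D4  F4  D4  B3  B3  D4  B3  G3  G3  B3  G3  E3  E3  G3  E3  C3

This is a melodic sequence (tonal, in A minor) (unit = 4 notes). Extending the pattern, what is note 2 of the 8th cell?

A2

Grouping in 4s, the 2nd note of each cell is A4, F4, D4, B3, G3.
Each moves down a 3rd. Continuing: E3 → C3 → A2.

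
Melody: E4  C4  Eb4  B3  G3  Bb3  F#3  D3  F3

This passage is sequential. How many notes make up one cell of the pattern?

Try groups of 3 (3 cells in 9 notes):
E4 C4 Eb4 | B3 G3 Bb3 | F#3 D3 F3
Every group is a transposition down a 4th of the one before; no shorter unit works.

3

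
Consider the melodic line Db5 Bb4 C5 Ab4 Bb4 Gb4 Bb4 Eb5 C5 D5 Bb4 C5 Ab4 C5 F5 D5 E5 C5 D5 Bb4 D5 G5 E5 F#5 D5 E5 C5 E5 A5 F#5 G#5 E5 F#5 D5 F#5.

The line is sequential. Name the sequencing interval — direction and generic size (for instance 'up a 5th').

up a 2nd

Unit = 7 notes; the statements start on Db5, Eb5, F5, G5, A5, moving up a 2nd each time.
Db5 to Eb5 is up a 2nd.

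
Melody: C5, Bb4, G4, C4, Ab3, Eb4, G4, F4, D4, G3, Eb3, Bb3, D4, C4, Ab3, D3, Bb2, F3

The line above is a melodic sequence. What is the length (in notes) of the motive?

18 notes total. Splitting into 3 groups of 6:
C5 Bb4 G4 C4 Ab3 Eb4 | G4 F4 D4 G3 Eb3 Bb3 | D4 C4 Ab3 D3 Bb2 F3
Each cell is the previous one down a 4th — so the unit is 6 notes.

6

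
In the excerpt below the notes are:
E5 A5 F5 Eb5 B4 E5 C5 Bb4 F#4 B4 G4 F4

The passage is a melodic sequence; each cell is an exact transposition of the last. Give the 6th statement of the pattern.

Unit = 4 notes; the statements start on E5, B4, F#4, moving down a 4th each time.
Continuing the starts: C#4 → G#3 → D#3.
So cell 6 is D#3 G#3 E3 D3.

D#3 G#3 E3 D3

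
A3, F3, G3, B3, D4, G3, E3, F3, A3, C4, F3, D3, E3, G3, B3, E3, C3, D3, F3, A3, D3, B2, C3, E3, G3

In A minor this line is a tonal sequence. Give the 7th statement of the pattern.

B2 G2 A2 C3 E3

Unit = 5 notes; the statements start on A3, G3, F3, E3, D3, moving down a 2nd each time.
Carrying on: C3 → B2.
From B2 the diatonic shape gives B2 G2 A2 C3 E3.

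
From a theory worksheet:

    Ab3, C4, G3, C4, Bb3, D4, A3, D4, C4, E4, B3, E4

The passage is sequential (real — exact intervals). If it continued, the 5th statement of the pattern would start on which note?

Unit = 4 notes; the statements start on Ab3, Bb3, C4, moving up a 2nd each time.
Continuing: D4 → E4. Statement 5 starts on E4.

E4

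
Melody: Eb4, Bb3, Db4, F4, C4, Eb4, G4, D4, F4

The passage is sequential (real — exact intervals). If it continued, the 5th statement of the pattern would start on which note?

The 3-note cells begin on Eb4, F4, G4 — each up a 2nd from the last.
Extending the heads up a 2nd: A4 → B4.

B4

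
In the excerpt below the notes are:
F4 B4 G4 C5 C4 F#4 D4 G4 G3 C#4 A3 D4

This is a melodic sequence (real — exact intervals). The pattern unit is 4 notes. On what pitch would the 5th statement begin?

With a 4-note motive the entries are F4, C4, G3, each down a 4th from the previous.
Continuing: D3 → A2. Statement 5 starts on A2.

A2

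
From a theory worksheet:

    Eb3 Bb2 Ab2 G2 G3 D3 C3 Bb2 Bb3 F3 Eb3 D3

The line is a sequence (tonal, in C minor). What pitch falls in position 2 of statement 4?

Grouping in 4s, the 2nd note of each cell is Bb2, D3, F3.
One more up a 3rd gives Ab3.

Ab3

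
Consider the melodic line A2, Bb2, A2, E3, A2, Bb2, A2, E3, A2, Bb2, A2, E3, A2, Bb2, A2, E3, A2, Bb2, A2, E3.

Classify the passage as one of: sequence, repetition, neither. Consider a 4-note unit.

Each 4-note cell is identical (A2 Bb2 A2 E3), restated at the same pitch.

repetition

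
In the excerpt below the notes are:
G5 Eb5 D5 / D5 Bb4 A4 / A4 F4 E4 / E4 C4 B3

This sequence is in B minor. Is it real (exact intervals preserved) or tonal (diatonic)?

Each cell has the same semitone pattern (-4, -1) — intervals are preserved exactly.
And Eb5 lies outside B minor, so the sequence is real rather than tonal.

real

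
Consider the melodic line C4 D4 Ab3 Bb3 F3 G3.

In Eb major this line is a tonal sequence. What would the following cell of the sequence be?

The 2-note cells begin on C4, Ab3, F3 — each down a 3rd from the last.
From D3 the diatonic shape gives D3 Eb3.

D3 Eb3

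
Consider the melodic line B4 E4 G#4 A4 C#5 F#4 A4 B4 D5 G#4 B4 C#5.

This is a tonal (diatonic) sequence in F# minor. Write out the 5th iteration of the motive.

The 4-note cells begin on B4, C#5, D5 — each up a 2nd from the last.
Extending up a 2nd: E5 → F#5.
Statement 5 starts on F#5 and keeps the same diatonic contour: F#5 B4 D5 E5.

F#5 B4 D5 E5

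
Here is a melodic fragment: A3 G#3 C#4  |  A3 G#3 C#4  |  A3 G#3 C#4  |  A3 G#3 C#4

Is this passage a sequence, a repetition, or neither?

repetition

Each 3-note cell is identical (A3 G#3 C#4), restated at the same pitch.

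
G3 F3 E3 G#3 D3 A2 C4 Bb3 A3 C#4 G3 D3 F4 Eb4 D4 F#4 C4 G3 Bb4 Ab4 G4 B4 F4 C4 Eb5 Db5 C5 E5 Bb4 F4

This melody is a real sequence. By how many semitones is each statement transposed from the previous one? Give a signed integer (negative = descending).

With a 6-note motive the entries are G3, C4, F4, Bb4, Eb5, each up a 4th from the previous.
G3→C4 is 60 − 55 = 5 semitones.

5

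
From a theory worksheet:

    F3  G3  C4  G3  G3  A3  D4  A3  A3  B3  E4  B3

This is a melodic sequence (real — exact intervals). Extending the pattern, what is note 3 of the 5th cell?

G#4

The unit is 4 notes. Position-3 pitches of the 3 shown cells: C4, D4, E4.
Carrying that up a 2nd forward: F#4 → G#4.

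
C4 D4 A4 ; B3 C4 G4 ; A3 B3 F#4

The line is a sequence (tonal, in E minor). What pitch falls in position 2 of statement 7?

E3

With 3-note cells, note 2 of each statement runs D4, C4, B3.
Extending down a 2nd: A3 → G3 → F#3 → E3.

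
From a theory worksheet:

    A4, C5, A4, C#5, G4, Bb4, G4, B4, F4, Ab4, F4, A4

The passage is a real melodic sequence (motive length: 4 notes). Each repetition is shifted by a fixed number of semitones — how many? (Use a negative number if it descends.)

-2

The 4-note cells begin on A4, G4, F4 — each down a 2nd from the last.
A4 to G4 spans -2 semitones.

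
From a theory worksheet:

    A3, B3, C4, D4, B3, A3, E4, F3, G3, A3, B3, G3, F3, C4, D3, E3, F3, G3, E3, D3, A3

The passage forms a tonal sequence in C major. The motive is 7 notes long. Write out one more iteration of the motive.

The 7-note cells begin on A3, F3, D3 — each down a 3rd from the last.
From B2 the diatonic shape gives B2 C3 D3 E3 C3 B2 F3.

B2 C3 D3 E3 C3 B2 F3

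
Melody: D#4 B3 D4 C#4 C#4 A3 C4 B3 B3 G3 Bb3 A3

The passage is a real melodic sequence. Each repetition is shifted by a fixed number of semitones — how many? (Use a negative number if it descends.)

The 4-note cells begin on D#4, C#4, B3 — each down a 2nd from the last.
Counting half-steps from D#4 to C#4: -2.

-2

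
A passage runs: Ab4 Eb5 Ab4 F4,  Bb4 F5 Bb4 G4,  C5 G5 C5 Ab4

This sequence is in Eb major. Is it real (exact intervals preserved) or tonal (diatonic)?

Every note is diatonic to Eb major.
Cell 1 has -3 semitones from note 3 to 4, but cell 3 has -4 — the interval quality changes while the contour stays the same, which is the hallmark of a tonal sequence.

tonal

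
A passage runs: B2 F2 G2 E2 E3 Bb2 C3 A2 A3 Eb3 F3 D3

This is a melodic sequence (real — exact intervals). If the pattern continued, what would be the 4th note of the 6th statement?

F4

The unit is 4 notes. Position-4 pitches of the 3 shown cells: E2, A2, D3.
Each moves up a 4th. Continuing: G3 → C4 → F4.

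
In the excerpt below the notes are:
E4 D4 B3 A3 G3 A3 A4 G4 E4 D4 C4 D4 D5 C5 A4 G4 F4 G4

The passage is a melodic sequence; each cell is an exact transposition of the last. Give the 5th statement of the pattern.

Unit = 6 notes; the statements start on E4, A4, D5, moving up a 4th each time.
Extending up a 4th: G5 → C6.
Statement 5 starts on C6 and keeps the same exact contour: C6 Bb5 G5 F5 Eb5 F5.

C6 Bb5 G5 F5 Eb5 F5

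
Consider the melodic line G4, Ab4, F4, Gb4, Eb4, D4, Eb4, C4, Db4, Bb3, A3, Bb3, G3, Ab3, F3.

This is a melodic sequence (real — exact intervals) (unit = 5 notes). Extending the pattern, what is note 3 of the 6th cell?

E2

Grouping in 5s, the 3rd note of each cell is F4, C4, G3.
Carrying that down a 4th forward: D3 → A2 → E2.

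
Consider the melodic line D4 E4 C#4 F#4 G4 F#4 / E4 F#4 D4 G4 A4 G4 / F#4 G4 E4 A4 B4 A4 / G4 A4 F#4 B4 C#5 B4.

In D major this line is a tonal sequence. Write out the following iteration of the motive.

A4 B4 G4 C#5 D5 C#5

The 6-note cells begin on D4, E4, F#4, G4 — each up a 2nd from the last.
From A4 the diatonic shape gives A4 B4 G4 C#5 D5 C#5.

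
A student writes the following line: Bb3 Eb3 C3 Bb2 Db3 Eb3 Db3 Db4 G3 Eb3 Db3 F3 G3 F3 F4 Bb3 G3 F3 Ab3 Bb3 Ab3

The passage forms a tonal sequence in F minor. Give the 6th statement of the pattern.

Eb5 Ab4 F4 Eb4 G4 Ab4 G4

Unit = 7 notes; the statements start on Bb3, Db4, F4, moving up a 3rd each time.
Extending up a 3rd: Ab4 → C5 → Eb5.
Statement 6 starts on Eb5 and keeps the same diatonic contour: Eb5 Ab4 F4 Eb4 G4 Ab4 G4.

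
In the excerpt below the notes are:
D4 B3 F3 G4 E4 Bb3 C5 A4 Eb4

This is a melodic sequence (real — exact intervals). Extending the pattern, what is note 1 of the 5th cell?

Bb5

With 3-note cells, note 1 of each statement runs D4, G4, C5.
Carrying that up a 4th forward: F5 → Bb5.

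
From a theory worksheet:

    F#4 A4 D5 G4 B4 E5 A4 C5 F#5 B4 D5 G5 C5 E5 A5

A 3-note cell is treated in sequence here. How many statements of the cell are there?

15 notes in groups of 3 gives 15/3 = 5 statements.
Starts: F#4, G4, A4, B4, C5 — each up a 2nd.

5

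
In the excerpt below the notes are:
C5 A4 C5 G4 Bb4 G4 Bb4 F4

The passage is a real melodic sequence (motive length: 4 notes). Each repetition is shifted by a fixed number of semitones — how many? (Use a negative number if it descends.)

-2

Unit = 4 notes; the statements start on C5, Bb4, moving down a 2nd each time.
Counting half-steps from C5 to Bb4: -2.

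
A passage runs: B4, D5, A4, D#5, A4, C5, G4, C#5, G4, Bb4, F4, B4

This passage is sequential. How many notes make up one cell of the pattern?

Try groups of 4 (3 cells in 12 notes):
B4 D5 A4 D#5 | A4 C5 G4 C#5 | G4 Bb4 F4 B4
Every group is a transposition down a 2nd of the one before; no shorter unit works.

4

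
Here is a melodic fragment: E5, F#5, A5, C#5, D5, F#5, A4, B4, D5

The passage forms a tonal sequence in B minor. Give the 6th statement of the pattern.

Unit = 3 notes; the statements start on E5, C#5, A4, moving down a 3rd each time.
Carrying on: F#4 → D4 → B3.
Statement 6 starts on B3 and keeps the same diatonic contour: B3 C#4 E4.

B3 C#4 E4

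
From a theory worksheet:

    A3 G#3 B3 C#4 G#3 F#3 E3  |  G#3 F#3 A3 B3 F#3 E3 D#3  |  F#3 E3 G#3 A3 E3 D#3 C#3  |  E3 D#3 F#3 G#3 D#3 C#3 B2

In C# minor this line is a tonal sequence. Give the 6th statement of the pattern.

The 7-note cells begin on A3, G#3, F#3, E3 — each down a 2nd from the last.
Continuing the starts: D#3 → C#3.
From C#3 the diatonic shape gives C#3 B2 D#3 E3 B2 A2 G#2.

C#3 B2 D#3 E3 B2 A2 G#2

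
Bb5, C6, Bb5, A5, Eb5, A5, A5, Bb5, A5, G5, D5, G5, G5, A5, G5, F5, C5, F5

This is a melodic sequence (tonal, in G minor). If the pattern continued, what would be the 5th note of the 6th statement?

With 6-note cells, note 5 of each statement runs Eb5, D5, C5.
Each moves down a 2nd. Continuing: Bb4 → A4 → G4.

G4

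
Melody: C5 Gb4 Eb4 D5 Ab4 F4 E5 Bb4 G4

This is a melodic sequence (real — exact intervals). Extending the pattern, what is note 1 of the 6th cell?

With 3-note cells, note 1 of each statement runs C5, D5, E5.
Carrying that up a 2nd forward: F#5 → G#5 → A#5.

A#5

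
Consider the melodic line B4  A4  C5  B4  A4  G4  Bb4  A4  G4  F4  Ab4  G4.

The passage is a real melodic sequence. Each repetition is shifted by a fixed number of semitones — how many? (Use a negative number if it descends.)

Unit = 4 notes; the statements start on B4, A4, G4, moving down a 2nd each time.
Counting half-steps from B4 to A4: -2.

-2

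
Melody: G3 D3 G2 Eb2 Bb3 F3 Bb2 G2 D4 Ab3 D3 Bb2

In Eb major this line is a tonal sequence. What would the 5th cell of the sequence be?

Ab4 Eb4 Ab3 F3

With a 4-note motive the entries are G3, Bb3, D4, each up a 3rd from the previous.
Carrying on: F4 → Ab4.
Statement 5 starts on Ab4 and keeps the same diatonic contour: Ab4 Eb4 Ab3 F3.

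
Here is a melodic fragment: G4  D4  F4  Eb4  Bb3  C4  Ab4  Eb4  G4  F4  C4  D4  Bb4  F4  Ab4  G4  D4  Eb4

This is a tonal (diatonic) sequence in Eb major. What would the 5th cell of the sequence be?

The 6-note cells begin on G4, Ab4, Bb4 — each up a 2nd from the last.
Carrying on: C5 → D5.
So cell 5 is D5 Ab4 C5 Bb4 F4 G4.

D5 Ab4 C5 Bb4 F4 G4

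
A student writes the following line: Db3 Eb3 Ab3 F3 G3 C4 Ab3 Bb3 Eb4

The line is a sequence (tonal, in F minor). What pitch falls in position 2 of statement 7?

C5

The unit is 3 notes. Position-2 pitches of the 3 shown cells: Eb3, G3, Bb3.
Extending up a 3rd: Db4 → F4 → Ab4 → C5.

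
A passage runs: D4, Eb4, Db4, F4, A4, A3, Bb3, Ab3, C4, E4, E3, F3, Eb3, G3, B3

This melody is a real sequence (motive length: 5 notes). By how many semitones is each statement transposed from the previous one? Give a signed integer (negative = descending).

-5

Unit = 5 notes; the statements start on D4, A3, E3, moving down a 4th each time.
Counting half-steps from D4 to A3: -5.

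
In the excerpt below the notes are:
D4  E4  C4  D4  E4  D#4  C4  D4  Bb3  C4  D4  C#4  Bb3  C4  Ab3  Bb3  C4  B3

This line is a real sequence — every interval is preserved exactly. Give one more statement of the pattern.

With a 6-note motive the entries are D4, C4, Bb3, each down a 2nd from the previous.
So cell 4 is Ab3 Bb3 Gb3 Ab3 Bb3 A3.

Ab3 Bb3 Gb3 Ab3 Bb3 A3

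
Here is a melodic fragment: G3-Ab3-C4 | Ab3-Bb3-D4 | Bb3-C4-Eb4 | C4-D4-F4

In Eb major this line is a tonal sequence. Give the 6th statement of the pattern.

Taking 3-note groups, the heads are G3, Ab3, Bb3, C4: the pattern moves up a 2nd.
Continuing the starts: D4 → Eb4.
Statement 6 starts on Eb4 and keeps the same diatonic contour: Eb4 F4 Ab4.

Eb4 F4 Ab4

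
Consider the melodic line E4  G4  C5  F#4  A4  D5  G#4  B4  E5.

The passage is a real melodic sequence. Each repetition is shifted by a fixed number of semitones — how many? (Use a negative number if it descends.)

2

The 3-note cells begin on E4, F#4, G#4 — each up a 2nd from the last.
E4 to F#4 spans +2 semitones.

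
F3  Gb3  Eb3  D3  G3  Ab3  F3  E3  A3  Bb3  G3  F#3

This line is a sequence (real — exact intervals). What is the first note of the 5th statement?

C#4

With a 4-note motive the entries are F3, G3, A3, each up a 2nd from the previous.
Extending the heads up a 2nd: B3 → C#4.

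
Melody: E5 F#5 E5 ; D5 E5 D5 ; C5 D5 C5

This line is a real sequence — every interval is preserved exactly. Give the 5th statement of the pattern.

Ab4 Bb4 Ab4

The 3-note cells begin on E5, D5, C5 — each down a 2nd from the last.
Carrying on: Bb4 → Ab4.
From Ab4 the exact shape gives Ab4 Bb4 Ab4.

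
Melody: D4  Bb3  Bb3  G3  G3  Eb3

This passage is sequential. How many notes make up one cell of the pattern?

There are 6 notes; a 2-note unit gives 3 cells:
D4 Bb3 | Bb3 G3 | G3 Eb3
Every group is a transposition down a 3rd of the one before; no shorter unit works.

2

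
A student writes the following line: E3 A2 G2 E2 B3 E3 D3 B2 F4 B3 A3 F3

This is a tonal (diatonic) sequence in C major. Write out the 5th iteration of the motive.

With a 4-note motive the entries are E3, B3, F4, each up a 5th from the previous.
Extending up a 5th: C5 → G5.
So cell 5 is G5 C5 B4 G4.

G5 C5 B4 G4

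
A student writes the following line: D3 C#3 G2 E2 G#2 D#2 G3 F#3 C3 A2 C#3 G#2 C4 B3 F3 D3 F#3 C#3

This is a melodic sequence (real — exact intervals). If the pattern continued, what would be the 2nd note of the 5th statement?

A4

With 6-note cells, note 2 of each statement runs C#3, F#3, B3.
Carrying that up a 4th forward: E4 → A4.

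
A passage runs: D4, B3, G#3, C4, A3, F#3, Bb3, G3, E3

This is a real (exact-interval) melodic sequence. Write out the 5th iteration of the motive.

Gb3 Eb3 C3

With a 3-note motive the entries are D4, C4, Bb3, each down a 2nd from the previous.
Carrying on: Ab3 → Gb3.
From Gb3 the exact shape gives Gb3 Eb3 C3.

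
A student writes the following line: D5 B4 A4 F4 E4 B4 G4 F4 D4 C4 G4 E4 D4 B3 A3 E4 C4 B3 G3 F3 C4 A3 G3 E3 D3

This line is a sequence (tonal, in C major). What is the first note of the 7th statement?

F3

The 5-note cells begin on D5, B4, G4, E4, C4 — each down a 3rd from the last.
Extending the heads down a 3rd: A3 → F3.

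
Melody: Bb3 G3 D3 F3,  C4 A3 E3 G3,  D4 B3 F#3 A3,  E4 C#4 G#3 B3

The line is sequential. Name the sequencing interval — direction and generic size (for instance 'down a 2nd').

Taking 4-note groups, the heads are Bb3, C4, D4, E4: the pattern moves up a 2nd.
Bb3 to C4 is up a 2nd.

up a 2nd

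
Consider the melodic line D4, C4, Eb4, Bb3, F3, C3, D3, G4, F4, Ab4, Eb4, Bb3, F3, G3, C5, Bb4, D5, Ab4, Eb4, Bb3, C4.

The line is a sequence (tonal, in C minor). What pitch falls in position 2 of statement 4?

Grouping in 7s, the 2nd note of each cell is C4, F4, Bb4.
One more up a 4th gives Eb5.

Eb5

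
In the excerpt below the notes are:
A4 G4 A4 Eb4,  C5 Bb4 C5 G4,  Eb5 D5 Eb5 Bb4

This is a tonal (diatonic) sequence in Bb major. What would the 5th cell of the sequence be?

Unit = 4 notes; the statements start on A4, C5, Eb5, moving up a 3rd each time.
Carrying on: G5 → Bb5.
So cell 5 is Bb5 A5 Bb5 F5.

Bb5 A5 Bb5 F5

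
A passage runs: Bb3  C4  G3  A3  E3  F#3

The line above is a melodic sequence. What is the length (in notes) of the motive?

6 notes total. Splitting into 3 groups of 2:
Bb3 C4 | G3 A3 | E3 F#3
Every group is a transposition down a 3rd of the one before; no shorter unit works.

2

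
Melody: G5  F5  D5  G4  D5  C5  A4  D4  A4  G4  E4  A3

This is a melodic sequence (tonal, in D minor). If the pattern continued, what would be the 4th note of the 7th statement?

C2

With 4-note cells, note 4 of each statement runs G4, D4, A3.
Carrying that down a 4th forward: E3 → Bb2 → F2 → C2.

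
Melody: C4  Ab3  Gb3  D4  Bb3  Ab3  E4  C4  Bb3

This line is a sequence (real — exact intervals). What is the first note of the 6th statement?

Taking 3-note groups, the heads are C4, D4, E4: the pattern moves up a 2nd.
Continuing: F#4 → G#4 → A#4. Statement 6 starts on A#4.

A#4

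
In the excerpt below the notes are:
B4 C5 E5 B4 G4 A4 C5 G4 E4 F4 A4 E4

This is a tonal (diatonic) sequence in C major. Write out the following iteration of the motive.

With a 4-note motive the entries are B4, G4, E4, each down a 3rd from the previous.
Statement 4 starts on C4 and keeps the same diatonic contour: C4 D4 F4 C4.

C4 D4 F4 C4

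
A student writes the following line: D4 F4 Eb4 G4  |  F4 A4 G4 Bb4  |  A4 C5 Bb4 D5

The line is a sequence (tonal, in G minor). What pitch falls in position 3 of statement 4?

With 4-note cells, note 3 of each statement runs Eb4, G4, Bb4.
From Bb4, up a 3rd gives D5.

D5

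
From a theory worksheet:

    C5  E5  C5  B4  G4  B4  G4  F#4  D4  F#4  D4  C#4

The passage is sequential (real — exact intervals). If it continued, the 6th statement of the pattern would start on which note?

Taking 4-note groups, the heads are C5, G4, D4: the pattern moves down a 4th.
Continuing: A3 → E3 → B2. Statement 6 starts on B2.

B2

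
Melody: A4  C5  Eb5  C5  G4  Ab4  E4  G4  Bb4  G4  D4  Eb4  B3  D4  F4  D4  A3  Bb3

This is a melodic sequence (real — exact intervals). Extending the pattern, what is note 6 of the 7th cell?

The unit is 6 notes. Position-6 pitches of the 3 shown cells: Ab4, Eb4, Bb3.
Extending down a 4th: F3 → C3 → G2 → D2.

D2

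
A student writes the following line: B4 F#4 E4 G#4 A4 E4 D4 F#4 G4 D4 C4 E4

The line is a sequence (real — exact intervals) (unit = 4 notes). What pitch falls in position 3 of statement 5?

Ab3

With 4-note cells, note 3 of each statement runs E4, D4, C4.
Each moves down a 2nd. Continuing: Bb3 → Ab3.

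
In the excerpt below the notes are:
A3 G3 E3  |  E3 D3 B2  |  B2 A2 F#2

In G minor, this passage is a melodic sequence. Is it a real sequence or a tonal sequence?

Each cell has the same semitone pattern (-2, -3) — intervals are preserved exactly.
And E3 lies outside G minor, so the sequence is real rather than tonal.

real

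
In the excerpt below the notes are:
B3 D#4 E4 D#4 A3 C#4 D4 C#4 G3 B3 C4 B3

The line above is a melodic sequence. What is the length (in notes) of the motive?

12 notes total. Splitting into 3 groups of 4:
B3 D#4 E4 D#4 | A3 C#4 D4 C#4 | G3 B3 C4 B3
That's a consistent down a 2nd shift per cell, and no other grouping gives one.

4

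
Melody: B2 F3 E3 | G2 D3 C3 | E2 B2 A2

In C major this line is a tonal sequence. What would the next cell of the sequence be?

Unit = 3 notes; the statements start on B2, G2, E2, moving down a 3rd each time.
From C2 the diatonic shape gives C2 G2 F2.

C2 G2 F2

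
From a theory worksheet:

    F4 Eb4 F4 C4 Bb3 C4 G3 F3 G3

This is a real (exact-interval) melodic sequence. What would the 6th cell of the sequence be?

E2 D2 E2

The 3-note cells begin on F4, C4, G3 — each down a 4th from the last.
Continuing the starts: D3 → A2 → E2.
So cell 6 is E2 D2 E2.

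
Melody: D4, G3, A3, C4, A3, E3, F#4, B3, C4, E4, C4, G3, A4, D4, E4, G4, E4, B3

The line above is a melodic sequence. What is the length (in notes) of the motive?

6

Try groups of 6 (3 cells in 18 notes):
D4 G3 A3 C4 A3 E3 | F#4 B3 C4 E4 C4 G3 | A4 D4 E4 G4 E4 B3
Each cell is the previous one up a 3rd — so the unit is 6 notes.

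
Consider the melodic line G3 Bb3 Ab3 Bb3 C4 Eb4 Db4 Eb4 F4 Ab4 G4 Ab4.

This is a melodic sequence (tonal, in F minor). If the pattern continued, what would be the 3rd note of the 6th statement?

The unit is 4 notes. Position-3 pitches of the 3 shown cells: Ab3, Db4, G4.
Each moves up a 4th. Continuing: C5 → F5 → Bb5.

Bb5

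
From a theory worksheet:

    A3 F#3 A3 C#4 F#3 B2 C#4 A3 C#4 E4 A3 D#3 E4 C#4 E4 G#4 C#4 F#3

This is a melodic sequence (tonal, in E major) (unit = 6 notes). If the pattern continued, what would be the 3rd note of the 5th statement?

Grouping in 6s, the 3rd note of each cell is A3, C#4, E4.
Carrying that up a 3rd forward: G#4 → B4.

B4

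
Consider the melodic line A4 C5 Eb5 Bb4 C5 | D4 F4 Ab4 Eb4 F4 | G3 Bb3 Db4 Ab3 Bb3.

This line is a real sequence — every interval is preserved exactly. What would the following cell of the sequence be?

With a 5-note motive the entries are A4, D4, G3, each down a 5th from the previous.
So cell 4 is C3 Eb3 Gb3 Db3 Eb3.

C3 Eb3 Gb3 Db3 Eb3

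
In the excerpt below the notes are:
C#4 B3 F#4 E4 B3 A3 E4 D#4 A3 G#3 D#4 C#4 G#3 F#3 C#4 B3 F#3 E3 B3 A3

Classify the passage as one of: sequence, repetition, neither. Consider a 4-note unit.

sequence

Each 4-note cell is the previous one transposed down a 2nd.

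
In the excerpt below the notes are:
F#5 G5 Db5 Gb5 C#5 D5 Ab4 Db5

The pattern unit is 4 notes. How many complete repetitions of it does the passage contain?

2

8 notes in groups of 4 gives 8/4 = 2 statements.
Starts: F#5, C#5 — each down a 4th.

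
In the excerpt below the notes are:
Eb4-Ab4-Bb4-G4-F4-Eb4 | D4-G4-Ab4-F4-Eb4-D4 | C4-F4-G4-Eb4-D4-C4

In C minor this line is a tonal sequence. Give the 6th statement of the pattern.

The 6-note cells begin on Eb4, D4, C4 — each down a 2nd from the last.
Continuing the starts: Bb3 → Ab3 → G3.
So cell 6 is G3 C4 D4 Bb3 Ab3 G3.

G3 C4 D4 Bb3 Ab3 G3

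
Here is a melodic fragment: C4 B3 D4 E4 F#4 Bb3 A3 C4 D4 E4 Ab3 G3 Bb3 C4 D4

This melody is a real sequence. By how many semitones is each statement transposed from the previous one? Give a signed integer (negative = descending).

-2

With a 5-note motive the entries are C4, Bb3, Ab3, each down a 2nd from the previous.
Counting half-steps from C4 to Bb3: -2.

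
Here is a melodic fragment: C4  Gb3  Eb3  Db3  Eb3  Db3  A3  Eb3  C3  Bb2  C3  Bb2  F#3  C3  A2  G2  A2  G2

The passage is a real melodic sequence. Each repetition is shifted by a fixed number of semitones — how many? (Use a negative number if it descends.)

With a 6-note motive the entries are C4, A3, F#3, each down a 3rd from the previous.
Counting half-steps from C4 to A3: -3.

-3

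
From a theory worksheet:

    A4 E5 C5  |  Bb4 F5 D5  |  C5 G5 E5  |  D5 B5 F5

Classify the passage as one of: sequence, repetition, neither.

neither

Note 2 of cell 4 is B5; if this were a sequence it would be A5. No unit length gives a consistent transposition pattern.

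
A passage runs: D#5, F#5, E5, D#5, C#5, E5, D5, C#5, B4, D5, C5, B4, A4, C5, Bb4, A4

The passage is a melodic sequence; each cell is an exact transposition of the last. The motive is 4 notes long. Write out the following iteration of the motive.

The 4-note cells begin on D#5, C#5, B4, A4 — each down a 2nd from the last.
From G4 the exact shape gives G4 Bb4 Ab4 G4.

G4 Bb4 Ab4 G4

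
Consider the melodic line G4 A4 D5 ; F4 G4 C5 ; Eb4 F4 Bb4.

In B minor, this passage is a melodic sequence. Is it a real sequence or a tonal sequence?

Each cell has the same semitone pattern (2, 5) — intervals are preserved exactly.
And F4 lies outside B minor, so the sequence is real rather than tonal.

real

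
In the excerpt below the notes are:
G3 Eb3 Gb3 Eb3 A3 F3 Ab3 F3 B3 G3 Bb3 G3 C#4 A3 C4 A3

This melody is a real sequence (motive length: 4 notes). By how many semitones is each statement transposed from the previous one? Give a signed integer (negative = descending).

Unit = 4 notes; the statements start on G3, A3, B3, C#4, moving up a 2nd each time.
G3→A3 is 57 − 55 = 2 semitones.

2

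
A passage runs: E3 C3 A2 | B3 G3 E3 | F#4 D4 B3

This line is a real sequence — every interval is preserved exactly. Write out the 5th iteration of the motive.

The 3-note cells begin on E3, B3, F#4 — each up a 5th from the last.
Extending up a 5th: C#5 → G#5.
Statement 5 starts on G#5 and keeps the same exact contour: G#5 E5 C#5.

G#5 E5 C#5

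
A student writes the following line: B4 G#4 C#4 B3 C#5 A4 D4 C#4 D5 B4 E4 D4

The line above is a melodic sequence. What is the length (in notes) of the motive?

Try groups of 4 (3 cells in 12 notes):
B4 G#4 C#4 B3 | C#5 A4 D4 C#4 | D5 B4 E4 D4
Every group is a transposition up a 2nd of the one before; no shorter unit works.

4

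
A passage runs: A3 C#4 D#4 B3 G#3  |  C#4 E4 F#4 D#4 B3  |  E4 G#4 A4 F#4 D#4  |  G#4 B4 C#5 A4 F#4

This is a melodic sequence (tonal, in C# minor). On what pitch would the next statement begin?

Taking 5-note groups, the heads are A3, C#4, E4, G#4: the pattern moves up a 3rd.
The next head, up a 3rd from G#4, is B4.

B4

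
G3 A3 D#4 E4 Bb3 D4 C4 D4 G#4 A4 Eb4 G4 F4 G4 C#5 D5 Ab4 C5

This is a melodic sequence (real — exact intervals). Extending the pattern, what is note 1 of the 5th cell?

Eb5

The unit is 6 notes. Position-1 pitches of the 3 shown cells: G3, C4, F4.
Each moves up a 4th. Continuing: Bb4 → Eb5.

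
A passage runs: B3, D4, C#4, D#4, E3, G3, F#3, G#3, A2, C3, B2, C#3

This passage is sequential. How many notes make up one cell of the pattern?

Try groups of 4 (3 cells in 12 notes):
B3 D4 C#4 D#4 | E3 G3 F#3 G#3 | A2 C3 B2 C#3
Every group is a transposition down a 5th of the one before; no shorter unit works.

4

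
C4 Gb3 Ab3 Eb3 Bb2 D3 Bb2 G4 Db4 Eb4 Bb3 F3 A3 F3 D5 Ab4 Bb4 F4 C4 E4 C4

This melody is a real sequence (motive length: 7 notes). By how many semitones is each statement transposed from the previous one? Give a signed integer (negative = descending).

7

Taking 7-note groups, the heads are C4, G4, D5: the pattern moves up a 5th.
Counting half-steps from C4 to G4: 7.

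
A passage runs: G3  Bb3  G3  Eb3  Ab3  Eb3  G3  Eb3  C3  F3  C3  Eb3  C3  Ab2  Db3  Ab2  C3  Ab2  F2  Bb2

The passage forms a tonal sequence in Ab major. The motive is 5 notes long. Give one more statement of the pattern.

Taking 5-note groups, the heads are G3, Eb3, C3, Ab2: the pattern moves down a 3rd.
Statement 5 starts on F2 and keeps the same diatonic contour: F2 Ab2 F2 Db2 G2.

F2 Ab2 F2 Db2 G2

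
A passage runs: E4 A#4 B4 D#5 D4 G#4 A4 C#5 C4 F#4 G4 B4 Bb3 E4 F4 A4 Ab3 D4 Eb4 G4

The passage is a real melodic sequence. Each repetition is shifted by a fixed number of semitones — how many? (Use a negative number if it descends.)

-2

With a 4-note motive the entries are E4, D4, C4, Bb3, Ab3, each down a 2nd from the previous.
E4→D4 is 62 − 64 = -2 semitones.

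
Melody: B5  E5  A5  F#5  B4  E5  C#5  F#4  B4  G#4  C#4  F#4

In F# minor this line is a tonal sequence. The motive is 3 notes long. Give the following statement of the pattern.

D4 G#3 C#4

Taking 3-note groups, the heads are B5, F#5, C#5, G#4: the pattern moves down a 4th.
From D4 the diatonic shape gives D4 G#3 C#4.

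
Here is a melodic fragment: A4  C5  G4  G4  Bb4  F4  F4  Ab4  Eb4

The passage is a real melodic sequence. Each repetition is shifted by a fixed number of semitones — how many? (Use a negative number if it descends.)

-2

Taking 3-note groups, the heads are A4, G4, F4: the pattern moves down a 2nd.
Counting half-steps from A4 to G4: -2.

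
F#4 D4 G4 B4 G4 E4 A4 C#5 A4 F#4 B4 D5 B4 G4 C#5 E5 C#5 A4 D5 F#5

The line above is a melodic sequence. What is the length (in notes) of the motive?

4

20 notes total. Splitting into 5 groups of 4:
F#4 D4 G4 B4 | G4 E4 A4 C#5 | A4 F#4 B4 D5 | B4 G4 C#5 E5 | C#5 A4 D5 F#5
That's a consistent up a 2nd shift per cell, and no other grouping gives one.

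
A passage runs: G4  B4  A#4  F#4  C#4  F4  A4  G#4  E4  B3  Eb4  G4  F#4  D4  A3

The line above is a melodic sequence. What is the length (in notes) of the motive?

Try groups of 5 (3 cells in 15 notes):
G4 B4 A#4 F#4 C#4 | F4 A4 G#4 E4 B3 | Eb4 G4 F#4 D4 A3
Every group is a transposition down a 2nd of the one before; no shorter unit works.

5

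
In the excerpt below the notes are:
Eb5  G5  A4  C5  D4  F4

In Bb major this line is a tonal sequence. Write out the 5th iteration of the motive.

With a 2-note motive the entries are Eb5, A4, D4, each down a 5th from the previous.
Carrying on: G3 → C3.
From C3 the diatonic shape gives C3 Eb3.

C3 Eb3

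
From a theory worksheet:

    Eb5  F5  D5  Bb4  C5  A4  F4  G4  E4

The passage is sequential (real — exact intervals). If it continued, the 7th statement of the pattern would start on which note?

Unit = 3 notes; the statements start on Eb5, Bb4, F4, moving down a 4th each time.
Extending the heads down a 4th: C4 → G3 → D3 → A2.

A2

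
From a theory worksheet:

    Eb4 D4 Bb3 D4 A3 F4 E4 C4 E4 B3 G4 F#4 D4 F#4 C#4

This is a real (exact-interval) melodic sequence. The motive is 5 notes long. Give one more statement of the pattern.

Unit = 5 notes; the statements start on Eb4, F4, G4, moving up a 2nd each time.
From A4 the exact shape gives A4 G#4 E4 G#4 D#4.

A4 G#4 E4 G#4 D#4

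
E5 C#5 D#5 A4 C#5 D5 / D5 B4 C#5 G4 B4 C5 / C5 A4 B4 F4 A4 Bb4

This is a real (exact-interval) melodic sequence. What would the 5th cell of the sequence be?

Ab4 F4 G4 Db4 F4 Gb4

The 6-note cells begin on E5, D5, C5 — each down a 2nd from the last.
Continuing the starts: Bb4 → Ab4.
So cell 5 is Ab4 F4 G4 Db4 F4 Gb4.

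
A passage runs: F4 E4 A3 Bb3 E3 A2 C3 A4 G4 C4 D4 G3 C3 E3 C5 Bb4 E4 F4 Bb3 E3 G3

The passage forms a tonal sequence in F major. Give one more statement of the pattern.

E5 D5 G4 A4 D4 G3 Bb3

Taking 7-note groups, the heads are F4, A4, C5: the pattern moves up a 3rd.
From E5 the diatonic shape gives E5 D5 G4 A4 D4 G3 Bb3.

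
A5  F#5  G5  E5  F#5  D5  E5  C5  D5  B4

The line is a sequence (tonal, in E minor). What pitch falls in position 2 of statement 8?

The unit is 2 notes. Position-2 pitches of the 5 shown cells: F#5, E5, D5, C5, B4.
Extending down a 2nd: A4 → G4 → F#4.

F#4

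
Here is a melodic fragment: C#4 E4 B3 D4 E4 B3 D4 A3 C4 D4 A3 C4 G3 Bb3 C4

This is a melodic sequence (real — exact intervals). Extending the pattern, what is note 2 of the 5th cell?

The unit is 5 notes. Position-2 pitches of the 3 shown cells: E4, D4, C4.
Extending down a 2nd: Bb3 → Ab3.

Ab3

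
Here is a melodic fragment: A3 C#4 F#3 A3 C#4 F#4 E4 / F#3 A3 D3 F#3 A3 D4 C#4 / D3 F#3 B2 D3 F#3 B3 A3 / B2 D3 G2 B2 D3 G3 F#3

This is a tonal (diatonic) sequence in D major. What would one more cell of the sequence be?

G2 B2 E2 G2 B2 E3 D3

The 7-note cells begin on A3, F#3, D3, B2 — each down a 3rd from the last.
So cell 5 is G2 B2 E2 G2 B2 E3 D3.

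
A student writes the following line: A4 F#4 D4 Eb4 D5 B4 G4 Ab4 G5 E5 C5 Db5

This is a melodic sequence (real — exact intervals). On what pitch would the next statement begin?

Taking 4-note groups, the heads are A4, D5, G5: the pattern moves up a 4th.
One more step up a 4th gives C6.

C6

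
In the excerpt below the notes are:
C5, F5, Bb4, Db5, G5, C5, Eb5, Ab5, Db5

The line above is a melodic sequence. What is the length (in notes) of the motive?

3

9 notes total. Splitting into 3 groups of 3:
C5 F5 Bb4 | Db5 G5 C5 | Eb5 Ab5 Db5
Each cell is the previous one up a 2nd — so the unit is 3 notes.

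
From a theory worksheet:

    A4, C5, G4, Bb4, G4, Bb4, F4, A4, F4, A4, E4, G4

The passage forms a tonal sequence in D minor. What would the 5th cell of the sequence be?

D4 F4 C4 E4

Unit = 4 notes; the statements start on A4, G4, F4, moving down a 2nd each time.
Carrying on: E4 → D4.
Statement 5 starts on D4 and keeps the same diatonic contour: D4 F4 C4 E4.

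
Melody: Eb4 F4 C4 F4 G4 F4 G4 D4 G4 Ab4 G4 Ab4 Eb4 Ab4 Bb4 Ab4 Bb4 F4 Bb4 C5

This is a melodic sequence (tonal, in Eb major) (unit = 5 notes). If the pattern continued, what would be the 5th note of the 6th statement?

Eb5

With 5-note cells, note 5 of each statement runs G4, Ab4, Bb4, C5.
Extending up a 2nd: D5 → Eb5.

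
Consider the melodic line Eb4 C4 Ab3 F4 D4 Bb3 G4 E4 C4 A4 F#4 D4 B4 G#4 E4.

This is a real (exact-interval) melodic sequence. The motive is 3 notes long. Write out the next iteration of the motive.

Taking 3-note groups, the heads are Eb4, F4, G4, A4, B4: the pattern moves up a 2nd.
Statement 6 starts on C#5 and keeps the same exact contour: C#5 A#4 F#4.

C#5 A#4 F#4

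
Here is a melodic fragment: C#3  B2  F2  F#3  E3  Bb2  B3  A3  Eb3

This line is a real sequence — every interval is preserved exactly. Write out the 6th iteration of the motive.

Unit = 3 notes; the statements start on C#3, F#3, B3, moving up a 4th each time.
Carrying on: E4 → A4 → D5.
From D5 the exact shape gives D5 C5 Gb4.

D5 C5 Gb4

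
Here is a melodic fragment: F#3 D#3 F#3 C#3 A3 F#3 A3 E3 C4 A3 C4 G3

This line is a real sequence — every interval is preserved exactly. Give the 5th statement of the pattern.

With a 4-note motive the entries are F#3, A3, C4, each up a 3rd from the previous.
Carrying on: Eb4 → Gb4.
From Gb4 the exact shape gives Gb4 Eb4 Gb4 Db4.

Gb4 Eb4 Gb4 Db4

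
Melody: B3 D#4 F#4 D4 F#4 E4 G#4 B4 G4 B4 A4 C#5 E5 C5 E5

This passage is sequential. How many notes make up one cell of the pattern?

5

Try groups of 5 (3 cells in 15 notes):
B3 D#4 F#4 D4 F#4 | E4 G#4 B4 G4 B4 | A4 C#5 E5 C5 E5
Each cell is the previous one up a 4th — so the unit is 5 notes.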